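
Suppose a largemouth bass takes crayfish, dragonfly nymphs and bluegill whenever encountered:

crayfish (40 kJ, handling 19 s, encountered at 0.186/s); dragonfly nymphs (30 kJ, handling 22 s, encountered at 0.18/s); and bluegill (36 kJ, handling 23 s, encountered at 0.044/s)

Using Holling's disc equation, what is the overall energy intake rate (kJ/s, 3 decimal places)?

R = (0.186×40 + 0.18×30 + 0.044×36) / (1 + 0.186×19 + 0.18×22 + 0.044×23) = 14.42/9.506 = 1.517 kJ/s.

1.517 kJ/s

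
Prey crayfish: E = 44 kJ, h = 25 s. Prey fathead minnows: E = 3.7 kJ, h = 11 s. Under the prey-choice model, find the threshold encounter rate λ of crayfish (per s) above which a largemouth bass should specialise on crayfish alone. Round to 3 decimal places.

The zero-one rule: include fathead minnows iff E₂/h₂ > λE₁/(1+λh₁). Equality gives the switch point.
λE₁h₂ = E₂ + λE₂h₁ ⇒ λ = E₂/(E₁h₂ − E₂h₁) = 3.7/(484 − 92.5) = 0.009451 per s.

0.009 per s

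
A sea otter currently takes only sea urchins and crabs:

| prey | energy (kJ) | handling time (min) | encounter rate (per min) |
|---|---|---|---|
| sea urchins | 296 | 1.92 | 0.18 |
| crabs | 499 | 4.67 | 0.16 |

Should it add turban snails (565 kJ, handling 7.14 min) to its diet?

Intake rate on the current diet: R = (0.18×296 + 0.16×499) / (1 + 0.18×1.92 + 0.16×4.67) = 133.1/2.093 = 63.61 kJ/min.
turban snails: E/h = 565/7.14 = 79.13 kJ/min.
79.13 > 63.61, so adding turban snails raises the average — include it.

Yes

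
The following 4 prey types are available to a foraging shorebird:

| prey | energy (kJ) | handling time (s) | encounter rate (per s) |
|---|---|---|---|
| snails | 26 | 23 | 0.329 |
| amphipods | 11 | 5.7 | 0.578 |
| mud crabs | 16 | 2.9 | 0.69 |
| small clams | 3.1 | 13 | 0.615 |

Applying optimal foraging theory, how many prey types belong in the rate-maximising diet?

1

E/h in descending order: mud crabs 5.52, amphipods 1.93, snails 1.13, small clams 0.238 kJ/s. The optimal diet is the largest prefix of this list for which every included type satisfies E_i/h_i > R on the types above it.
Rate on top 1: 3.679. amphipods: 1.93 < 3.679 → exclude; stop.
Optimal diet: mud crabs — 1 of 4 types.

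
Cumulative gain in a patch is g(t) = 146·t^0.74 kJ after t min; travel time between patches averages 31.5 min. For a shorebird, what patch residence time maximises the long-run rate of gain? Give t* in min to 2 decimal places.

89.65 min

Maximise g(t)/(T+t): set derivative to zero → g'(t)(T+t) = g(t).
g'(t) = 0.74·146·t^-0.26. Setting 0.74·146·t^-0.26 = 146·t^0.74/(31.5+t) gives 0.74(31.5+t) = t, so 0.26·t = 0.74×31.5.
t* = 0.74×31.5/0.26 = 89.65 min.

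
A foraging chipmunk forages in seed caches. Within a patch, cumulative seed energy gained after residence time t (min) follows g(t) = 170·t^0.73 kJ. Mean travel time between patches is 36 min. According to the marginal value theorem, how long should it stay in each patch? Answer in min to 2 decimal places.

By the marginal value theorem, leave when the instantaneous gain rate g'(t) equals the habitat-wide average g(t)/(T + t).
g'(t) = 0.73·170·t^-0.27. Setting 0.73·170·t^-0.27 = 170·t^0.73/(36+t) gives 0.73(36+t) = t, so 0.27·t = 0.73×36.
t* = 0.73×36/0.27 = 97.33 min.

97.33 min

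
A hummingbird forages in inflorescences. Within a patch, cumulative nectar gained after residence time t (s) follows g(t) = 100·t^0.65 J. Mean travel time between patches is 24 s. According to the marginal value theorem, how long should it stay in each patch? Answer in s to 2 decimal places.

Maximise g(t)/(T+t): set derivative to zero → g'(t)(T+t) = g(t).
g'(t) = 0.65·100·t^-0.35. Setting 0.65·100·t^-0.35 = 100·t^0.65/(24+t) gives 0.65(24+t) = t, so 0.35·t = 0.65×24.
t* = 0.65×24/0.35 = 44.57 s.

44.57 s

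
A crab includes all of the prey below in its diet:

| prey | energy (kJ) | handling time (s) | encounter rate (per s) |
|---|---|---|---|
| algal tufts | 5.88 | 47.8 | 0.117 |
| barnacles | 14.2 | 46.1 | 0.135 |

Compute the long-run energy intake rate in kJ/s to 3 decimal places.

0.203 kJ/s

R = (0.117×5.88 + 0.135×14.2) / (1 + 0.117×47.8 + 0.135×46.1) = 2.605/12.82 = 0.2033 kJ/s.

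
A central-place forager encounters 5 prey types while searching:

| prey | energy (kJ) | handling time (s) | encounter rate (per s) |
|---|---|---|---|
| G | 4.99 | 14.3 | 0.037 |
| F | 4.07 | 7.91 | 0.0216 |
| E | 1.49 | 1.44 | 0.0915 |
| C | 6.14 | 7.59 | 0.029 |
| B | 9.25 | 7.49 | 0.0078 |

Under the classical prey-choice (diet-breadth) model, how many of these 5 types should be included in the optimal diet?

5

Rank by E/h (kJ/s): B 1.23, E 1.03, C 0.809, F 0.515, G 0.349. Include each in turn until the next type's E/h falls below the running intake rate.
Rate on top 1: 0.06817. E: 1.03 > 0.06817 → include.
Rate on top 2: 0.1752. C: 0.809 > 0.1752 → include.
Rate on top 3: 0.2741. F: 0.515 > 0.2741 → include.
Rate on top 4: 0.3001. G: 0.349 > 0.3001 → include.
Optimal diet: B, E, C, F, G — 5 of 5 types.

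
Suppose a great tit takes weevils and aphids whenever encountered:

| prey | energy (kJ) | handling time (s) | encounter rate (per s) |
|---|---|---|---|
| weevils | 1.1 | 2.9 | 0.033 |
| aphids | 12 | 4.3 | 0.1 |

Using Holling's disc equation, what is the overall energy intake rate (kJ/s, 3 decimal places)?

Energy encountered per unit search time: 0.033×1.1 + 0.1×12 = 1.236 kJ/s.
Handling time per unit search time: 0.033×2.9 + 0.1×4.3 = 0.5257.
Rate = 1.236/(1 + 0.5257) = 0.8103 kJ/s.

0.810 kJ/s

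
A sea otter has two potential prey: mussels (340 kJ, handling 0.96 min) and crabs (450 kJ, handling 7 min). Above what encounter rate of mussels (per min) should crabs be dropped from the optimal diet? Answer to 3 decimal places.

At the threshold, the rate on mussels alone equals the profitability of crabs: λ·340/(1 + λ·0.96) = 450/7 = 64.29.
Rearranging, λ(340 − 64.29×0.96) = 64.29, so λ = 64.29/278.3 = 0.231 per min.

0.231 per min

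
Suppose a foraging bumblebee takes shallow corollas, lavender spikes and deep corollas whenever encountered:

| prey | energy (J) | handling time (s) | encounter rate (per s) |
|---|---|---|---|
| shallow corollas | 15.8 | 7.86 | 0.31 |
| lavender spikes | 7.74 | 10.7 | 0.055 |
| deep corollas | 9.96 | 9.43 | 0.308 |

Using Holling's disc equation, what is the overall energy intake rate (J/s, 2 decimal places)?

1.21 J/s

R = (0.31×15.8 + 0.055×7.74 + 0.308×9.96) / (1 + 0.31×7.86 + 0.055×10.7 + 0.308×9.43) = 8.391/6.93 = 1.211 J/s.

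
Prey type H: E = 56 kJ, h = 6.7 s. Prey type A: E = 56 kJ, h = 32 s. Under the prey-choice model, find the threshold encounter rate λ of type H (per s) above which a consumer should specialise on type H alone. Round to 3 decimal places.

Drop type A once their profitability E₂/h₂ falls below the rate achievable on type H alone: E₂/h₂ = λE₁/(1 + λh₁).
Solve for λ: λE₁h₂ = E₂(1 + λh₁) → λ(E₁h₂ − E₂h₁) = E₂ → λ = E₂/(E₁h₂ − E₂h₁).
λ = 56/(56×32 − 56×6.7) = 56/1417 = 0.03953 per s.

0.040 per s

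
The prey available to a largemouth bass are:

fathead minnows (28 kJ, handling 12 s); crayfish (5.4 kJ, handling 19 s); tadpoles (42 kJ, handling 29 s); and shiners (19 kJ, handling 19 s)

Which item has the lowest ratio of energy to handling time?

crayfish

Profitability E/h (kJ/s): fathead minnows = 28/12 = 2.33, crayfish = 5.4/19 = 0.284, tadpoles = 42/29 = 1.45, shiners = 19/19 = 1.
Ranked: fathead minnows > tadpoles > shiners > crayfish.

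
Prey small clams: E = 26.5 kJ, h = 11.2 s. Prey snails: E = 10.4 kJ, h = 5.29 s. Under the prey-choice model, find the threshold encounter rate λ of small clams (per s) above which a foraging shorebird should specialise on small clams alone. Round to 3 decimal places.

0.439 per s

At the threshold, the rate on small clams alone equals the profitability of snails: λ·26.5/(1 + λ·11.2) = 10.4/5.29 = 1.966.
Rearranging, λ(26.5 − 1.966×11.2) = 1.966, so λ = 1.966/4.481 = 0.4387 per s.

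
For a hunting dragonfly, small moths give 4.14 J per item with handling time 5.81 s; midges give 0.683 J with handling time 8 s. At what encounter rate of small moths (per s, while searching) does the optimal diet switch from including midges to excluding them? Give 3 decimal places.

Drop midges once their profitability E₂/h₂ falls below the rate achievable on small moths alone: E₂/h₂ = λE₁/(1 + λh₁).
Solve for λ: λE₁h₂ = E₂(1 + λh₁) → λ(E₁h₂ − E₂h₁) = E₂ → λ = E₂/(E₁h₂ − E₂h₁).
λ = 0.683/(4.14×8 − 0.683×5.81) = 0.683/29.15 = 0.02343 per s.

0.023 per s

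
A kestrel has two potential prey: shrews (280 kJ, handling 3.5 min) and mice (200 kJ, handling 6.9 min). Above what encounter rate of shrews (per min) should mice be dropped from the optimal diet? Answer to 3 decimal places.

Drop mice once their profitability E₂/h₂ falls below the rate achievable on shrews alone: E₂/h₂ = λE₁/(1 + λh₁).
Solve for λ: λE₁h₂ = E₂(1 + λh₁) → λ(E₁h₂ − E₂h₁) = E₂ → λ = E₂/(E₁h₂ − E₂h₁).
λ = 200/(280×6.9 − 200×3.5) = 200/1232 = 0.1623 per min.

0.162 per min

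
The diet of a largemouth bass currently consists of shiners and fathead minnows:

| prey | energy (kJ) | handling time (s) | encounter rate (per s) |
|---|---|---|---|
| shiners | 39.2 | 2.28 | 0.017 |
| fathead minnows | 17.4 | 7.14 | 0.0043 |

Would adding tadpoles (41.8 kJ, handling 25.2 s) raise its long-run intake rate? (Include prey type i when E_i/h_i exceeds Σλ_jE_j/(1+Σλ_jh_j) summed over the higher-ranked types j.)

Yes

On shiners and fathead minnows alone, R = ΣλE/(1+Σλh) = 0.7412/1.069 = 0.6931 kJ/s.
Profitability of tadpoles: 41.8/25.2 = 1.659 kJ/s.
1.659 > 0.6931, so adding tadpoles raises the average — include it.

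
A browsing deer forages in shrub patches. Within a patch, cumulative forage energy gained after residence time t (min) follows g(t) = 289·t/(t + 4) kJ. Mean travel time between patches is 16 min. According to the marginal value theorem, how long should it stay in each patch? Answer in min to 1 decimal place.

8.0 min

Optimal t* satisfies g'(t*) = g(t*)/(T + t*).
g'(t) = 289·4/(t + 4)². Setting 289·4/(t+4)² = 289t/[(t+4)(16+t)] gives 4(16+t) = t(t+4), so t² = 4×16 = 64.
t* = √64 = 8 min.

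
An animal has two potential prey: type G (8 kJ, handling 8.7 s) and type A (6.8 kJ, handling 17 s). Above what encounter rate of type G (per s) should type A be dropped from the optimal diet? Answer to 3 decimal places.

Drop type A once their profitability E₂/h₂ falls below the rate achievable on type G alone: E₂/h₂ = λE₁/(1 + λh₁).
Solve for λ: λE₁h₂ = E₂(1 + λh₁) → λ(E₁h₂ − E₂h₁) = E₂ → λ = E₂/(E₁h₂ − E₂h₁).
λ = 6.8/(8×17 − 6.8×8.7) = 6.8/76.84 = 0.0885 per s.

0.088 per s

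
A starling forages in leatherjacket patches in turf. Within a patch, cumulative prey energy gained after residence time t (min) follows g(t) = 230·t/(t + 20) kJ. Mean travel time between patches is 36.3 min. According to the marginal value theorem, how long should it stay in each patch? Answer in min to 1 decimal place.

26.9 min

By the marginal value theorem, leave when the instantaneous gain rate g'(t) equals the habitat-wide average g(t)/(T + t).
g'(t) = 230·20/(t + 20)². Setting 230·20/(t+20)² = 230t/[(t+20)(36.3+t)] gives 20(36.3+t) = t(t+20), so t² = 20×36.3 = 726.
t* = √726 = 26.94 min.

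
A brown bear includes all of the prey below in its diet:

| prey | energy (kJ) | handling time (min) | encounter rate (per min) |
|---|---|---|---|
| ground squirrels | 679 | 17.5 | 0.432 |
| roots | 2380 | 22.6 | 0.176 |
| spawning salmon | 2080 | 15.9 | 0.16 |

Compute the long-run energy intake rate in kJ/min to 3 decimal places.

69.290 kJ/min

R = (0.432×679 + 0.176×2380 + 0.16×2080) / (1 + 0.432×17.5 + 0.176×22.6 + 0.16×15.9) = 1045/15.08 = 69.29 kJ/min.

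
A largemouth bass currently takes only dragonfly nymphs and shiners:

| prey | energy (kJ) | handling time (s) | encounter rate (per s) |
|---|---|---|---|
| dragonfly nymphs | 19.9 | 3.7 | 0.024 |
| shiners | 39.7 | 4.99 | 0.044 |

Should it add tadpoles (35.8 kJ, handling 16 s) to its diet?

On dragonfly nymphs and shiners alone, R = ΣλE/(1+Σλh) = 2.224/1.308 = 1.7 kJ/s.
tadpoles: E/h = 35.8/16 = 2.237 kJ/s.
2.237 > 1.7, so adding tadpoles raises the average — include it.

Yes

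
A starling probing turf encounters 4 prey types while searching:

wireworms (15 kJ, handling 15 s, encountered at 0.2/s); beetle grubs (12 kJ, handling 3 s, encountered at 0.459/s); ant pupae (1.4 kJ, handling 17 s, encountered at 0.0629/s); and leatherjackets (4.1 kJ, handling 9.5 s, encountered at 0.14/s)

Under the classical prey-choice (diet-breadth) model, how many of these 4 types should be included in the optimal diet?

E/h in descending order: beetle grubs 4, wireworms 1, leatherjackets 0.432, ant pupae 0.0824 kJ/s. The optimal diet is the largest prefix of this list for which every included type satisfies E_i/h_i > R on the types above it.
Rate on top 1: 2.317. wireworms: 1 < 2.317 → exclude; stop.
Optimal diet: beetle grubs — 1 of 4 types.

1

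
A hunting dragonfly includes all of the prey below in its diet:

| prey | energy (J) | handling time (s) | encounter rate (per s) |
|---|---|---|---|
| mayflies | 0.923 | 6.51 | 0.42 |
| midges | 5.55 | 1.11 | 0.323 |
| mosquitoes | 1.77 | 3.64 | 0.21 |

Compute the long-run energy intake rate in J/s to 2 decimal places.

Energy encountered per unit search time: 0.42×0.923 + 0.323×5.55 + 0.21×1.77 = 2.552 J/s.
Handling time per unit search time: 0.42×6.51 + 0.323×1.11 + 0.21×3.64 = 3.857.
Rate = 2.552/(1 + 3.857) = 0.5254 J/s.

0.53 J/s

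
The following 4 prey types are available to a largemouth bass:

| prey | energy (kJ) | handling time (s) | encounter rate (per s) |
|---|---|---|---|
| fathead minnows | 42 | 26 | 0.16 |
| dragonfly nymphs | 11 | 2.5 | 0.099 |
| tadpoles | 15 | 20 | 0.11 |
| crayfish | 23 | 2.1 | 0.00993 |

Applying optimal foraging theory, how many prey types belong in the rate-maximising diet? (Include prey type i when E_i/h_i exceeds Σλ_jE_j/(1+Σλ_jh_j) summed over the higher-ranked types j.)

3

E/h in descending order: crayfish 11, dragonfly nymphs 4.4, fathead minnows 1.62, tadpoles 0.75 kJ/s. The optimal diet is the largest prefix of this list for which every included type satisfies E_i/h_i > R on the types above it.
Rate on top 1: 0.2237. dragonfly nymphs: 4.4 > 0.2237 → include.
Rate on top 2: 1.039. fathead minnows: 1.62 > 1.039 → include.
Rate on top 3: 1.481. tadpoles: 0.75 < 1.481 → exclude; stop.
Optimal diet: crayfish, dragonfly nymphs, fathead minnows — 3 of 4 types.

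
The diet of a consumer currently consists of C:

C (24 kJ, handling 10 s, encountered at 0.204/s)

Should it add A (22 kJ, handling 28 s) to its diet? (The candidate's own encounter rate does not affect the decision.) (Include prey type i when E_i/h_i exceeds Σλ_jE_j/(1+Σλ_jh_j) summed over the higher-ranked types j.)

No

Current rate: (0.204×24)/(1 + 0.204×10) = 1.611 kJ/s.
Profitability of A: 22/28 = 0.7857 kJ/s.
0.7857 < 1.611, so adding A would lower the average — exclude it.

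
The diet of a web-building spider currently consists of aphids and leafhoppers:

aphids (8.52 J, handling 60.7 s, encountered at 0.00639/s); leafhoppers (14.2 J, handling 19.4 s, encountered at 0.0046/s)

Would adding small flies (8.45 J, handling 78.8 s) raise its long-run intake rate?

Intake rate on the current diet: R = (0.00639×8.52 + 0.0046×14.2) / (1 + 0.00639×60.7 + 0.0046×19.4) = 0.1198/1.477 = 0.08108 J/s.
Profitability of small flies: 8.45/78.8 = 0.1072 J/s.
0.1072 > 0.08108, so adding small flies raises the average — include it.

Yes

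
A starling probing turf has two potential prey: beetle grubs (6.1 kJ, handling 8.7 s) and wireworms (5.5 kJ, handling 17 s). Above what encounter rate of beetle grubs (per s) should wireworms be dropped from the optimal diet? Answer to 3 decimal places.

0.098 per s

The zero-one rule: include wireworms iff E₂/h₂ > λE₁/(1+λh₁). Equality gives the switch point.
λE₁h₂ = E₂ + λE₂h₁ ⇒ λ = E₂/(E₁h₂ − E₂h₁) = 5.5/(103.7 − 47.85) = 0.09848 per s.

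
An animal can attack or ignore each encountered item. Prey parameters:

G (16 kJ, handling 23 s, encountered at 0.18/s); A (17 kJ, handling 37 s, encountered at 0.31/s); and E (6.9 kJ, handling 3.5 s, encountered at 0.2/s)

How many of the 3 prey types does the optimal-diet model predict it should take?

Rank by E/h (kJ/s): E 1.97, G 0.696, A 0.459. Include each in turn until the next type's E/h falls below the running intake rate.
Rate on top 1: 0.8118. G: 0.696 < 0.8118 → exclude; stop.
Optimal diet: E — 1 of 3 types.

1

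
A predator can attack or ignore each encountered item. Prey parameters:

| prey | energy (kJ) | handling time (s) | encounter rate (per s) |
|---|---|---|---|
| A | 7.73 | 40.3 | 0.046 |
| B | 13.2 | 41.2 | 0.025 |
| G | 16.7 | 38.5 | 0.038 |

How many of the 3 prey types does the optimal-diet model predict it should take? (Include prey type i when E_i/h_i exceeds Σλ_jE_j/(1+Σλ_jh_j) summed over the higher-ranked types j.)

Profitabilities (E/h, kJ/s): G 0.434, B 0.32, A 0.192. Add prey in this order while the next type's profitability exceeds the intake rate on those already taken.
Rate on top 1: 0.2577. B: 0.32 > 0.2577 → include.
Rate on top 2: 0.2762. A: 0.192 < 0.2762 → exclude; stop.
Optimal diet: G, B — 2 of 3 types.

2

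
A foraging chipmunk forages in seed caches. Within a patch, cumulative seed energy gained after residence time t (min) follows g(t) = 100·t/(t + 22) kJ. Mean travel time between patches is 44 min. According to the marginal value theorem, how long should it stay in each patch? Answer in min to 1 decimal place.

By the marginal value theorem, leave when the instantaneous gain rate g'(t) equals the habitat-wide average g(t)/(T + t).
g'(t) = 100·22/(t + 22)². Setting 100·22/(t+22)² = 100t/[(t+22)(44+t)] gives 22(44+t) = t(t+22), so t² = 22×44 = 968.
t* = √968 = 31.11 min.

31.1 min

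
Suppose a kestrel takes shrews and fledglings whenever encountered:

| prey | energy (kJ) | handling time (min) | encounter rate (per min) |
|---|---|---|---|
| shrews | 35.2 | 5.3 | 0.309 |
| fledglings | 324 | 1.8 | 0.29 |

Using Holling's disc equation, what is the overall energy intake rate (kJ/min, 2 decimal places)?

Energy encountered per unit search time: 0.309×35.2 + 0.29×324 = 104.8 kJ/min.
Handling time per unit search time: 0.309×5.3 + 0.29×1.8 = 2.16.
Rate = 104.8/(1 + 2.16) = 33.18 kJ/min.

33.18 kJ/min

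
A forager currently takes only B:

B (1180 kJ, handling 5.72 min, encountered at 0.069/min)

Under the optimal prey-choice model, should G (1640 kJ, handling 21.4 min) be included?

On B alone, R = ΣλE/(1+Σλh) = 81.42/1.395 = 58.38 kJ/min.
G: E/h = 1640/21.4 = 76.64 kJ/min.
Since 76.64 > R, including G increases the long-run rate.

Yes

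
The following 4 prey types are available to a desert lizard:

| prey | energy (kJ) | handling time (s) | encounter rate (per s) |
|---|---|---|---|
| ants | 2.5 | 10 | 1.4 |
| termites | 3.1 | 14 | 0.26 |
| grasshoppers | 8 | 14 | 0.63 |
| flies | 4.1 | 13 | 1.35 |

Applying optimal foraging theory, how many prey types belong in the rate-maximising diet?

Rank by E/h (kJ/s): grasshoppers 0.571, flies 0.315, ants 0.25, termites 0.221. Include each in turn until the next type's E/h falls below the running intake rate.
Rate on top 1: 0.5132. flies: 0.315 < 0.5132 → exclude; stop.
Optimal diet: grasshoppers — 1 of 4 types.

1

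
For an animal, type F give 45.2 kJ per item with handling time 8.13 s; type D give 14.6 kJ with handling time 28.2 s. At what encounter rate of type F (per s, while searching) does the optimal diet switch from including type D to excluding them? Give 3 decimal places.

0.013 per s

At the threshold, the rate on type F alone equals the profitability of type D: λ·45.2/(1 + λ·8.13) = 14.6/28.2 = 0.5177.
Rearranging, λ(45.2 − 0.5177×8.13) = 0.5177, so λ = 0.5177/40.99 = 0.01263 per s.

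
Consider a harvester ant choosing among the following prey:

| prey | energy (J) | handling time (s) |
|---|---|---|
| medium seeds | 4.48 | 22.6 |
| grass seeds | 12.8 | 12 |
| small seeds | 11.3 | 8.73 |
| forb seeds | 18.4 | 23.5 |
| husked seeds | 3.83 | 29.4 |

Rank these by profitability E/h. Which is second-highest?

In descending order of E/h:
small seeds: 11.3/8.73 = 1.29 J/s
grass seeds: 12.8/12 = 1.07 J/s
forb seeds: 18.4/23.5 = 0.783 J/s
medium seeds: 4.48/22.6 = 0.198 J/s
husked seeds: 3.83/29.4 = 0.13 J/s

grass seeds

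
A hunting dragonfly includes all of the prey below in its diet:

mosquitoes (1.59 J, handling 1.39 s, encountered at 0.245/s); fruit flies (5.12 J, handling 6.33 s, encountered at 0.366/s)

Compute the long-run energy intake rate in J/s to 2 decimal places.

0.62 J/s

R = Σλ_iE_i / (1 + Σλ_ih_i)
Numerator: 0.245×1.59 + 0.366×5.12 = 2.263
Denominator: 1 + 0.245×1.39 + 0.366×6.33 = 3.657
R = 2.263/3.657 = 0.6189 J/s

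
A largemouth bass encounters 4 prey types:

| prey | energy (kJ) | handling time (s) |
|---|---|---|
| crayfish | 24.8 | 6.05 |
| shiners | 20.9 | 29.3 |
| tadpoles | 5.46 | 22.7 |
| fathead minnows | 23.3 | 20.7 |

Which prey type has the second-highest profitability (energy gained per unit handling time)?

In descending order of E/h:
crayfish: 24.8/6.05 = 4.1 kJ/s
fathead minnows: 23.3/20.7 = 1.13 kJ/s
shiners: 20.9/29.3 = 0.713 kJ/s
tadpoles: 5.46/22.7 = 0.241 kJ/s

fathead minnows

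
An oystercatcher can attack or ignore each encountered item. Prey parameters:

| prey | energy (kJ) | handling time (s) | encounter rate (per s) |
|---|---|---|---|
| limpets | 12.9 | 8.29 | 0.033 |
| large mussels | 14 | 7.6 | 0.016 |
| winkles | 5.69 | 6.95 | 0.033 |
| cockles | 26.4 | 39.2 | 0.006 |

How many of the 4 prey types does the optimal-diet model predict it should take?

Rank by E/h (kJ/s): large mussels 1.84, limpets 1.56, winkles 0.819, cockles 0.673. Include each in turn until the next type's E/h falls below the running intake rate.
Rate on top 1: 0.1997. limpets: 1.56 > 0.1997 → include.
Rate on top 2: 0.4657. winkles: 0.819 > 0.4657 → include.
Rate on top 3: 0.5155. cockles: 0.673 > 0.5155 → include.
Optimal diet: large mussels, limpets, winkles, cockles — 4 of 4 types.

4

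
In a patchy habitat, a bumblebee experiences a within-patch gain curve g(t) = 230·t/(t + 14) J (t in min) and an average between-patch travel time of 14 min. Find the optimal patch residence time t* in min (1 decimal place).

14.0 min

By the marginal value theorem, leave when the instantaneous gain rate g'(t) equals the habitat-wide average g(t)/(T + t).
g'(t) = 230·14/(t + 14)². Setting 230·14/(t+14)² = 230t/[(t+14)(14+t)] gives 14(14+t) = t(t+14), so t² = 14×14 = 196.
t* = √196 = 14 min.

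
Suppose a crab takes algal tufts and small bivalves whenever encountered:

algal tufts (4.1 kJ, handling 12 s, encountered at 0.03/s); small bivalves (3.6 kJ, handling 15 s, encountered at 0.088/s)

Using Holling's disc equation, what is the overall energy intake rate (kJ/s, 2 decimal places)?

R = Σλ_iE_i / (1 + Σλ_ih_i)
Numerator: 0.03×4.1 + 0.088×3.6 = 0.4398
Denominator: 1 + 0.03×12 + 0.088×15 = 2.68
R = 0.4398/2.68 = 0.1641 kJ/s

0.16 kJ/s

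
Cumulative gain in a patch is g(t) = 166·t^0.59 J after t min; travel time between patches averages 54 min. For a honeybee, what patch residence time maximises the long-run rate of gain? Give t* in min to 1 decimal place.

Optimal t* satisfies g'(t*) = g(t*)/(T + t*).
g'(t) = 0.59·166·t^-0.41. Setting 0.59·166·t^-0.41 = 166·t^0.59/(54+t) gives 0.59(54+t) = t, so 0.41·t = 0.59×54.
t* = 0.59×54/0.41 = 77.71 min.

77.7 min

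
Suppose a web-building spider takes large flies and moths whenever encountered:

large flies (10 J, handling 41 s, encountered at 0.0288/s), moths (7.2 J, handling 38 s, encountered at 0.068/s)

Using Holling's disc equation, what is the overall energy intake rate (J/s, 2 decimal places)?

0.16 J/s

Energy encountered per unit search time: 0.0288×10 + 0.068×7.2 = 0.7776 J/s.
Handling time per unit search time: 0.0288×41 + 0.068×38 = 3.765.
Rate = 0.7776/(1 + 3.765) = 0.1632 J/s.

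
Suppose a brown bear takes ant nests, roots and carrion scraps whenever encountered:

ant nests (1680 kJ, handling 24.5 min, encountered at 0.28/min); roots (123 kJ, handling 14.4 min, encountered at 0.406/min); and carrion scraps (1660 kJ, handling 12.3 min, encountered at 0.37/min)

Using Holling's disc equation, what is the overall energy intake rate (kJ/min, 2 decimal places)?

Energy encountered per unit search time: 0.28×1680 + 0.406×123 + 0.37×1660 = 1135 kJ/min.
Handling time per unit search time: 0.28×24.5 + 0.406×14.4 + 0.37×12.3 = 17.26.
Rate = 1135/(1 + 17.26) = 62.14 kJ/min.

62.14 kJ/min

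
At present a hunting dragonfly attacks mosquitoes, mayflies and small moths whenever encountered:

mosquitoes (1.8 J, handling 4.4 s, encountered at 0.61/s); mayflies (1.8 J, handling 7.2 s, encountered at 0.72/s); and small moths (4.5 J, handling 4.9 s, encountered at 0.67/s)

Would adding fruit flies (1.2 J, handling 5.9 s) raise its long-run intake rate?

Intake rate on the current diet: R = (0.61×1.8 + 0.72×1.8 + 0.67×4.5) / (1 + 0.61×4.4 + 0.72×7.2 + 0.67×4.9) = 5.409/12.15 = 0.4451 J/s.
fruit flies: E/h = 1.2/5.9 = 0.2034 J/s.
0.2034 < 0.4451, so adding fruit flies would lower the average — exclude it.

No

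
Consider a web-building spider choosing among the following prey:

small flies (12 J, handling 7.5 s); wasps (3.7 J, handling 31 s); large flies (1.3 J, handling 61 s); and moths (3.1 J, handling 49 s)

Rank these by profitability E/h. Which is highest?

small flies

Profitability E/h (J/s): small flies = 12/7.5 = 1.6, wasps = 3.7/31 = 0.119, large flies = 1.3/61 = 0.0213, moths = 3.1/49 = 0.0633.
Ranked: small flies > wasps > moths > large flies.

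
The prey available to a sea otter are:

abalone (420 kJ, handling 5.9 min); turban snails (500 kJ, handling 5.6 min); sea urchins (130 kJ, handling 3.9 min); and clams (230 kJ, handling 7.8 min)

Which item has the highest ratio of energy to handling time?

In descending order of E/h:
turban snails: 500/5.6 = 89.3 kJ/min
abalone: 420/5.9 = 71.2 kJ/min
sea urchins: 130/3.9 = 33.3 kJ/min
clams: 230/7.8 = 29.5 kJ/min

turban snails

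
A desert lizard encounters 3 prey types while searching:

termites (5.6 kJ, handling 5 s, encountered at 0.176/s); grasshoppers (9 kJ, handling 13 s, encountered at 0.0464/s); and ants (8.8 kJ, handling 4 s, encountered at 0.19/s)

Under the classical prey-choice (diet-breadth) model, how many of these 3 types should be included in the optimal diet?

2

Rank by E/h (kJ/s): ants 2.2, termites 1.12, grasshoppers 0.692. Include each in turn until the next type's E/h falls below the running intake rate.
Rate on top 1: 0.95. termites: 1.12 > 0.95 → include.
Rate on top 2: 1.007. grasshoppers: 0.692 < 1.007 → exclude; stop.
Optimal diet: ants, termites — 2 of 3 types.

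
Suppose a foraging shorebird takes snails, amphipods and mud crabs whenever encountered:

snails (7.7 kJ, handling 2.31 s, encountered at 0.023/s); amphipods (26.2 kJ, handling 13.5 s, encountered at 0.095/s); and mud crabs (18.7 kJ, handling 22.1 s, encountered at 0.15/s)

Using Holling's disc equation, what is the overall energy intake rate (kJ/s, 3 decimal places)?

0.968 kJ/s

R = (0.023×7.7 + 0.095×26.2 + 0.15×18.7) / (1 + 0.023×2.31 + 0.095×13.5 + 0.15×22.1) = 5.471/5.651 = 0.9682 kJ/s.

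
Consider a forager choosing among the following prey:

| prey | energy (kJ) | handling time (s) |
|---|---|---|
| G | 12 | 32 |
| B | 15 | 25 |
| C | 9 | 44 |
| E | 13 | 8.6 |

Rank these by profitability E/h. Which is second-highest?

In descending order of E/h:
E: 13/8.6 = 1.51 kJ/s
B: 15/25 = 0.6 kJ/s
G: 12/32 = 0.375 kJ/s
C: 9/44 = 0.205 kJ/s

B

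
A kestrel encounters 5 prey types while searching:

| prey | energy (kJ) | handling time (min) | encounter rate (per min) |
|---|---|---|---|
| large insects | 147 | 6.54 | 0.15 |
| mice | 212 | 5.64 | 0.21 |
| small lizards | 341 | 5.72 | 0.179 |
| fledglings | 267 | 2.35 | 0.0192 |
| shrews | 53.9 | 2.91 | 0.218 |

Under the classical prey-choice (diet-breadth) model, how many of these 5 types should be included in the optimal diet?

Rank by E/h (kJ/min): fledglings 114, small lizards 59.6, mice 37.6, large insects 22.5, shrews 18.5. Include each in turn until the next type's E/h falls below the running intake rate.
Rate on top 1: 4.905. small lizards: 59.6 > 4.905 → include.
Rate on top 2: 31.98. mice: 37.6 > 31.98 → include.
Rate on top 3: 34.02. large insects: 22.5 < 34.02 → exclude; stop.
Optimal diet: fledglings, small lizards, mice — 3 of 5 types.

3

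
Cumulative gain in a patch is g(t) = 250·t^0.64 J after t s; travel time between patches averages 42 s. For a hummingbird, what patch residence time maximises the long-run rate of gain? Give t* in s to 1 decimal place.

By the marginal value theorem, leave when the instantaneous gain rate g'(t) equals the habitat-wide average g(t)/(T + t).
g'(t) = 0.64·250·t^-0.36. Setting 0.64·250·t^-0.36 = 250·t^0.64/(42+t) gives 0.64(42+t) = t, so 0.36·t = 0.64×42.
t* = 0.64×42/0.36 = 74.67 s.

74.7 s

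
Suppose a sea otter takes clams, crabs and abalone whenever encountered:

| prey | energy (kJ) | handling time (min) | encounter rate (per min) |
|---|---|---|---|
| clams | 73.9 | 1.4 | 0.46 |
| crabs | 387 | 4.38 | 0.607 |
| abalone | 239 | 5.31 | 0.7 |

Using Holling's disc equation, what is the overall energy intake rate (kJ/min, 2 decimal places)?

54.39 kJ/min

Energy encountered per unit search time: 0.46×73.9 + 0.607×387 + 0.7×239 = 436.2 kJ/min.
Handling time per unit search time: 0.46×1.4 + 0.607×4.38 + 0.7×5.31 = 7.02.
Rate = 436.2/(1 + 7.02) = 54.39 kJ/min.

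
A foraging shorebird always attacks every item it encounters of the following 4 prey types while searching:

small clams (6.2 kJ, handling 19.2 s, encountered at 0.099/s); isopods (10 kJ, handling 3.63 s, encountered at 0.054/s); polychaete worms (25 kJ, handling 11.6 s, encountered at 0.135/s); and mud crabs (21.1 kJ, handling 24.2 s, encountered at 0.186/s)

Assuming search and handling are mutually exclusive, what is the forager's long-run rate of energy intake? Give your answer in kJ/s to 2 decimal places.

0.92 kJ/s

R = Σλ_iE_i / (1 + Σλ_ih_i)
Numerator: 0.099×6.2 + 0.054×10 + 0.135×25 + 0.186×21.1 = 8.453
Denominator: 1 + 0.099×19.2 + 0.054×3.63 + 0.135×11.6 + 0.186×24.2 = 9.164
R = 8.453/9.164 = 0.9225 kJ/s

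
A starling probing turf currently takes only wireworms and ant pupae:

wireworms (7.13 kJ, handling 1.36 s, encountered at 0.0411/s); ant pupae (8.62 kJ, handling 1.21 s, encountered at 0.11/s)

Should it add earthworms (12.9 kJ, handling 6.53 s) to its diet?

On wireworms and ant pupae alone, R = ΣλE/(1+Σλh) = 1.241/1.189 = 1.044 kJ/s.
Profitability of earthworms: 12.9/6.53 = 1.975 kJ/s.
1.975 > 1.044, so adding earthworms raises the average — include it.

Yes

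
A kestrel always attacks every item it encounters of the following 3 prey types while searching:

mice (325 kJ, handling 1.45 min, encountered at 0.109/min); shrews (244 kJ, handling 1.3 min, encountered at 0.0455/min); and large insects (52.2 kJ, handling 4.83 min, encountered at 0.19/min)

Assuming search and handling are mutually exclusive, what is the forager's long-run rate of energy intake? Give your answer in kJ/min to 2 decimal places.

Energy encountered per unit search time: 0.109×325 + 0.0455×244 + 0.19×52.2 = 56.45 kJ/min.
Handling time per unit search time: 0.109×1.45 + 0.0455×1.3 + 0.19×4.83 = 1.135.
Rate = 56.45/(1 + 1.135) = 26.44 kJ/min.

26.44 kJ/min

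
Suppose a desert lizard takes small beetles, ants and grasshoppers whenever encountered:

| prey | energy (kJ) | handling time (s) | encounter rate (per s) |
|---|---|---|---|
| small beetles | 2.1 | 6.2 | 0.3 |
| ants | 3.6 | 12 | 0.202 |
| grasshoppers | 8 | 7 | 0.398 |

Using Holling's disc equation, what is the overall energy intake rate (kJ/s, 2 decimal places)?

0.56 kJ/s

R = Σλ_iE_i / (1 + Σλ_ih_i)
Numerator: 0.3×2.1 + 0.202×3.6 + 0.398×8 = 4.541
Denominator: 1 + 0.3×6.2 + 0.202×12 + 0.398×7 = 8.07
R = 4.541/8.07 = 0.5627 kJ/s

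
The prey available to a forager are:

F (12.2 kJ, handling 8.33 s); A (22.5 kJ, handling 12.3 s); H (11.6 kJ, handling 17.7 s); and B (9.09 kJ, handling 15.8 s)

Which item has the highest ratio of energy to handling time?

A

In descending order of E/h:
A: 22.5/12.3 = 1.83 kJ/s
F: 12.2/8.33 = 1.46 kJ/s
H: 11.6/17.7 = 0.655 kJ/s
B: 9.09/15.8 = 0.575 kJ/s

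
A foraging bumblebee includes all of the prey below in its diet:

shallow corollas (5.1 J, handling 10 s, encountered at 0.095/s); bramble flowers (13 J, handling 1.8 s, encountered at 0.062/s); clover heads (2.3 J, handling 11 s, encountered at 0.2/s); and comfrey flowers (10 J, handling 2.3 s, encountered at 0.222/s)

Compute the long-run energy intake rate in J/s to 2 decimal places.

R = Σλ_iE_i / (1 + Σλ_ih_i)
Numerator: 0.095×5.1 + 0.062×13 + 0.2×2.3 + 0.222×10 = 3.971
Denominator: 1 + 0.095×10 + 0.062×1.8 + 0.2×11 + 0.222×2.3 = 4.772
R = 3.971/4.772 = 0.832 J/s

0.83 J/s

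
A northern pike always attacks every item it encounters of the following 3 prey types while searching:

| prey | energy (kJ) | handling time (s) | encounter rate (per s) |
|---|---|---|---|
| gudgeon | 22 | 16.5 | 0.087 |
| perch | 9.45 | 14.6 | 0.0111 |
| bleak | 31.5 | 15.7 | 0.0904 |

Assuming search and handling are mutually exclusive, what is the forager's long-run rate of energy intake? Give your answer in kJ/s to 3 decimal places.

1.212 kJ/s

R = Σλ_iE_i / (1 + Σλ_ih_i)
Numerator: 0.087×22 + 0.0111×9.45 + 0.0904×31.5 = 4.866
Denominator: 1 + 0.087×16.5 + 0.0111×14.6 + 0.0904×15.7 = 4.017
R = 4.866/4.017 = 1.212 kJ/s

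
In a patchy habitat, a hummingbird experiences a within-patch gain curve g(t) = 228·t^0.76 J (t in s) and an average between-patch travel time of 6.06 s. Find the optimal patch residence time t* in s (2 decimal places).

Optimal t* satisfies g'(t*) = g(t*)/(T + t*).
g'(t) = 0.76·228·t^-0.24. Setting 0.76·228·t^-0.24 = 228·t^0.76/(6.06+t) gives 0.76(6.06+t) = t, so 0.24·t = 0.76×6.06.
t* = 0.76×6.06/0.24 = 19.19 s.

19.19 s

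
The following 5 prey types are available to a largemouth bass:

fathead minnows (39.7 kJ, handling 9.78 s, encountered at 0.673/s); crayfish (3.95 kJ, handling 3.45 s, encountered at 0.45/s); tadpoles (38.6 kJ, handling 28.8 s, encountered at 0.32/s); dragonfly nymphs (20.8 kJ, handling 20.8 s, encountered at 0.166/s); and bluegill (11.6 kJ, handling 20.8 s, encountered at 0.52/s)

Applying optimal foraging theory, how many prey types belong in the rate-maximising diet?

E/h in descending order: fathead minnows 4.06, tadpoles 1.34, crayfish 1.14, dragonfly nymphs 1, bluegill 0.558 kJ/s. The optimal diet is the largest prefix of this list for which every included type satisfies E_i/h_i > R on the types above it.
Rate on top 1: 3.524. tadpoles: 1.34 < 3.524 → exclude; stop.
Optimal diet: fathead minnows — 1 of 5 types.

1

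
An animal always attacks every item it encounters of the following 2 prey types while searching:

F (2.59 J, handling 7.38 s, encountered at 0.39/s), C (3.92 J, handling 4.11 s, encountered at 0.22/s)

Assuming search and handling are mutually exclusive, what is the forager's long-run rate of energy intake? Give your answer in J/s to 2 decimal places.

0.39 J/s

Energy encountered per unit search time: 0.39×2.59 + 0.22×3.92 = 1.873 J/s.
Handling time per unit search time: 0.39×7.38 + 0.22×4.11 = 3.782.
Rate = 1.873/(1 + 3.782) = 0.3915 J/s.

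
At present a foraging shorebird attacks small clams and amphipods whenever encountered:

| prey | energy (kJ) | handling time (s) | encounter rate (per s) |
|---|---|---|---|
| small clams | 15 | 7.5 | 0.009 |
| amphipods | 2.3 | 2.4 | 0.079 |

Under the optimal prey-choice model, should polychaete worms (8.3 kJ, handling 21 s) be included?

Yes

On small clams and amphipods alone, R = ΣλE/(1+Σλh) = 0.3167/1.257 = 0.2519 kJ/s.
Profitability of polychaete worms: 8.3/21 = 0.3952 kJ/s.
0.3952 > 0.2519, so adding polychaete worms raises the average — include it.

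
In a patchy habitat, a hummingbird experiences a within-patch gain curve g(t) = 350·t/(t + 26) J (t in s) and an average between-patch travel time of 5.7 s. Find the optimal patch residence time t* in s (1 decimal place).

Maximise g(t)/(T+t): set derivative to zero → g'(t)(T+t) = g(t).
g'(t) = 350·26/(t + 26)². Setting 350·26/(t+26)² = 350t/[(t+26)(5.7+t)] gives 26(5.7+t) = t(t+26), so t² = 26×5.7 = 148.2.
t* = √148.2 = 12.17 s.

12.2 s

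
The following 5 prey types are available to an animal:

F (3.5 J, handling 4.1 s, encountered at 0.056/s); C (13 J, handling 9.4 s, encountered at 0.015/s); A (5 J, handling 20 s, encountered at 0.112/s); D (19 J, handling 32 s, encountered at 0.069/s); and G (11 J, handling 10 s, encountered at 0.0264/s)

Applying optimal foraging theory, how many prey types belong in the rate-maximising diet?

Rank by E/h (J/s): C 1.38, G 1.1, F 0.854, D 0.594, A 0.25. Include each in turn until the next type's E/h falls below the running intake rate.
Rate on top 1: 0.1709. G: 1.1 > 0.1709 → include.
Rate on top 2: 0.3455. F: 0.854 > 0.3455 → include.
Rate on top 3: 0.4169. D: 0.594 > 0.4169 → include.
Rate on top 4: 0.5185. A: 0.25 < 0.5185 → exclude; stop.
Optimal diet: C, G, F, D — 4 of 5 types.

4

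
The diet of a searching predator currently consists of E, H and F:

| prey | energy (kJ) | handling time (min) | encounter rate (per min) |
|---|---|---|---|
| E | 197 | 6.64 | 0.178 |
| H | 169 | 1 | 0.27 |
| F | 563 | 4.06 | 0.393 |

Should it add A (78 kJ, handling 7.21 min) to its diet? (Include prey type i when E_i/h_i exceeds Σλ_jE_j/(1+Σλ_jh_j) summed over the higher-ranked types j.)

No

Current rate: (0.178×197 + 0.27×169 + 0.393×563)/(1 + 0.178×6.64 + 0.27×1 + 0.393×4.06) = 74.6 kJ/min.
A: E/h = 78/7.21 = 10.82 kJ/min.
10.82 < 74.6, so adding A would lower the average — exclude it.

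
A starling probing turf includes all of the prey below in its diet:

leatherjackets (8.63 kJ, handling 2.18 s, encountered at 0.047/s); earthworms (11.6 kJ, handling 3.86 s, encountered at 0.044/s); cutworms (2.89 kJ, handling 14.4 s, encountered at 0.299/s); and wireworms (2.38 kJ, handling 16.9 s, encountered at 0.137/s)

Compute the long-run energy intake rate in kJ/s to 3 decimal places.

R = Σλ_iE_i / (1 + Σλ_ih_i)
Numerator: 0.047×8.63 + 0.044×11.6 + 0.299×2.89 + 0.137×2.38 = 2.106
Denominator: 1 + 0.047×2.18 + 0.044×3.86 + 0.299×14.4 + 0.137×16.9 = 7.893
R = 2.106/7.893 = 0.2668 kJ/s

0.267 kJ/s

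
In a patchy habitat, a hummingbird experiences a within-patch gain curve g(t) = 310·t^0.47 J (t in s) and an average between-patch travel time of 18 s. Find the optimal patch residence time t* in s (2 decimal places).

15.96 s

Optimal t* satisfies g'(t*) = g(t*)/(T + t*).
g'(t) = 0.47·310·t^-0.53. Setting 0.47·310·t^-0.53 = 310·t^0.47/(18+t) gives 0.47(18+t) = t, so 0.53·t = 0.47×18.
t* = 0.47×18/0.53 = 15.96 s.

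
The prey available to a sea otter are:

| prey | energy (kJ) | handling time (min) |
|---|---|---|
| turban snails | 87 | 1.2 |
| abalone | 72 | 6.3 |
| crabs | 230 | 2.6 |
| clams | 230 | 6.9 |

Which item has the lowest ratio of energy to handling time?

Profitability E/h (kJ/min): turban snails = 87/1.2 = 72.5, abalone = 72/6.3 = 11.4, crabs = 230/2.6 = 88.5, clams = 230/6.9 = 33.3.
Ranked: crabs > turban snails > clams > abalone.

abalone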